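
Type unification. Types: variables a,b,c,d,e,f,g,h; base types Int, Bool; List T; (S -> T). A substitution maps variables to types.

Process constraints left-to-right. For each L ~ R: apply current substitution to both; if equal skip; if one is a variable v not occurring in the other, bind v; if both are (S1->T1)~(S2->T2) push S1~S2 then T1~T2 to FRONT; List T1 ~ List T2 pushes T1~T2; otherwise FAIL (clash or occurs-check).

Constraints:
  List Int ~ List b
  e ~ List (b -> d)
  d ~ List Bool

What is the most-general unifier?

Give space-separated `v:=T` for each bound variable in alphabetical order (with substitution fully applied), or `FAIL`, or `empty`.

Answer: b:=Int d:=List Bool e:=List (Int -> List Bool)

Derivation:
step 1: unify List Int ~ List b  [subst: {-} | 2 pending]
  -> decompose List: push Int~b
step 2: unify Int ~ b  [subst: {-} | 2 pending]
  bind b := Int
step 3: unify e ~ List (Int -> d)  [subst: {b:=Int} | 1 pending]
  bind e := List (Int -> d)
step 4: unify d ~ List Bool  [subst: {b:=Int, e:=List (Int -> d)} | 0 pending]
  bind d := List Bool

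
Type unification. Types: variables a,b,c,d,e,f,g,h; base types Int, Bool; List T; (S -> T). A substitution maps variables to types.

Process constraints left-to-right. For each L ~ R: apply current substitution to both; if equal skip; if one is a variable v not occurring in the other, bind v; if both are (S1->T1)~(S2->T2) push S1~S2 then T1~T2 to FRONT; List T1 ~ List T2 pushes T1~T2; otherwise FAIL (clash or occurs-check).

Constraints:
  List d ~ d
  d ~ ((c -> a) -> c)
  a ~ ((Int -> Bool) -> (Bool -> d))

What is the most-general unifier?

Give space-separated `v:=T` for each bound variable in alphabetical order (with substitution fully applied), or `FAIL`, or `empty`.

step 1: unify List d ~ d  [subst: {-} | 2 pending]
  occurs-check fail

Answer: FAIL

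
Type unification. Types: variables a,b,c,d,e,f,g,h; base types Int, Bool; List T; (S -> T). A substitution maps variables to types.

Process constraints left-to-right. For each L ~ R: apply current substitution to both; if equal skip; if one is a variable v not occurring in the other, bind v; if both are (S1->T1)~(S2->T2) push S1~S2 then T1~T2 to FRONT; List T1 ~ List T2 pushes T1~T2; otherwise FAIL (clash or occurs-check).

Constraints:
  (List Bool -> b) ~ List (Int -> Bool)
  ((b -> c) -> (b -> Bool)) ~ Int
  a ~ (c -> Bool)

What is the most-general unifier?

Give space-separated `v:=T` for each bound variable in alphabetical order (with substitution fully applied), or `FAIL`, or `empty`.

step 1: unify (List Bool -> b) ~ List (Int -> Bool)  [subst: {-} | 2 pending]
  clash: (List Bool -> b) vs List (Int -> Bool)

Answer: FAIL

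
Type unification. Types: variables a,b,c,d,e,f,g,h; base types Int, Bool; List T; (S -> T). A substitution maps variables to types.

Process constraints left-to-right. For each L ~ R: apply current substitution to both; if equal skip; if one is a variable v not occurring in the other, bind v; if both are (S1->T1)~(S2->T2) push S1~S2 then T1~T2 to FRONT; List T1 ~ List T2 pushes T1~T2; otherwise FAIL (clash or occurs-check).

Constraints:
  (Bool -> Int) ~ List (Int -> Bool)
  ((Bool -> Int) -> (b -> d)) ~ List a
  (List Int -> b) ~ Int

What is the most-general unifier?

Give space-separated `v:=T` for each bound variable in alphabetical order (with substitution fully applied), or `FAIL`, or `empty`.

step 1: unify (Bool -> Int) ~ List (Int -> Bool)  [subst: {-} | 2 pending]
  clash: (Bool -> Int) vs List (Int -> Bool)

Answer: FAIL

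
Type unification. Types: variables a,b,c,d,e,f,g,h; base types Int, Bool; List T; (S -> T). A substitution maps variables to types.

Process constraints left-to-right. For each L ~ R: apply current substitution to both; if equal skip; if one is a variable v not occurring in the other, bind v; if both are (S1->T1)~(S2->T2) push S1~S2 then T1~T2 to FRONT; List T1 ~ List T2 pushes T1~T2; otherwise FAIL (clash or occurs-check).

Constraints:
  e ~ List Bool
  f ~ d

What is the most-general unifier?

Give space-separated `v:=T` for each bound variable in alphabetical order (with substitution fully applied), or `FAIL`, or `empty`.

step 1: unify e ~ List Bool  [subst: {-} | 1 pending]
  bind e := List Bool
step 2: unify f ~ d  [subst: {e:=List Bool} | 0 pending]
  bind f := d

Answer: e:=List Bool f:=d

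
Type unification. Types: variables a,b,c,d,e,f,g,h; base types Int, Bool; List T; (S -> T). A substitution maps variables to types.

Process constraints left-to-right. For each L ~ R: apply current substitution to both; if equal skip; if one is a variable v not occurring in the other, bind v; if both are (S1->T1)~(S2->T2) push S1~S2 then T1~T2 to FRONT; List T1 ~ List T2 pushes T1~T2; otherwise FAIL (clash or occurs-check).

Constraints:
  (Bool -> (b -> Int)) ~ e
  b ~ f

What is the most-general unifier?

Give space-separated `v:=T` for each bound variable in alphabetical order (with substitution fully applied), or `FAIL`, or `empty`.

step 1: unify (Bool -> (b -> Int)) ~ e  [subst: {-} | 1 pending]
  bind e := (Bool -> (b -> Int))
step 2: unify b ~ f  [subst: {e:=(Bool -> (b -> Int))} | 0 pending]
  bind b := f

Answer: b:=f e:=(Bool -> (f -> Int))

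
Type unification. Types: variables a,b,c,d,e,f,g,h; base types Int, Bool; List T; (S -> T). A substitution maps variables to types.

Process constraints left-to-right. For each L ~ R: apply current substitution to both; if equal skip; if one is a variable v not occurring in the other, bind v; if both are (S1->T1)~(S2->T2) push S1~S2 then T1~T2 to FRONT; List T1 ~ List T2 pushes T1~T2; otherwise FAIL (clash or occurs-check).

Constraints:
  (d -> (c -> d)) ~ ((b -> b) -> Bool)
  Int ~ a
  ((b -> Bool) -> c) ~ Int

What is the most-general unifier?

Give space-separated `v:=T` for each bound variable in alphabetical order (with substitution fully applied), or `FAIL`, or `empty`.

step 1: unify (d -> (c -> d)) ~ ((b -> b) -> Bool)  [subst: {-} | 2 pending]
  -> decompose arrow: push d~(b -> b), (c -> d)~Bool
step 2: unify d ~ (b -> b)  [subst: {-} | 3 pending]
  bind d := (b -> b)
step 3: unify (c -> (b -> b)) ~ Bool  [subst: {d:=(b -> b)} | 2 pending]
  clash: (c -> (b -> b)) vs Bool

Answer: FAIL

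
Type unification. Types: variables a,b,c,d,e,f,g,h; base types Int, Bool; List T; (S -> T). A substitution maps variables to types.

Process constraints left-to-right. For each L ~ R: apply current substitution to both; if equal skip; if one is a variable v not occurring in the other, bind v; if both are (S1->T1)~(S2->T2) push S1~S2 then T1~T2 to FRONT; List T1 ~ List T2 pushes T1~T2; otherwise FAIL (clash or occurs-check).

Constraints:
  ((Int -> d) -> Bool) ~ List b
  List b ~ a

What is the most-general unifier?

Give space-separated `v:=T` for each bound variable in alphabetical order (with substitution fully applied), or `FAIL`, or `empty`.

Answer: FAIL

Derivation:
step 1: unify ((Int -> d) -> Bool) ~ List b  [subst: {-} | 1 pending]
  clash: ((Int -> d) -> Bool) vs List b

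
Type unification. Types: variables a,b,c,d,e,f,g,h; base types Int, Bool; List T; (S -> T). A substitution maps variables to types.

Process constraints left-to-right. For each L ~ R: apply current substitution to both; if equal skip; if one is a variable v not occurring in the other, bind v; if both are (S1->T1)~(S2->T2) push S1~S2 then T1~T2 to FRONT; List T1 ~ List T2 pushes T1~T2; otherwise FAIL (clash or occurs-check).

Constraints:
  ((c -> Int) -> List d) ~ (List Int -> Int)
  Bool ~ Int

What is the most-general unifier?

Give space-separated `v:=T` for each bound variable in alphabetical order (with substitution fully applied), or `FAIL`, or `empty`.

step 1: unify ((c -> Int) -> List d) ~ (List Int -> Int)  [subst: {-} | 1 pending]
  -> decompose arrow: push (c -> Int)~List Int, List d~Int
step 2: unify (c -> Int) ~ List Int  [subst: {-} | 2 pending]
  clash: (c -> Int) vs List Int

Answer: FAIL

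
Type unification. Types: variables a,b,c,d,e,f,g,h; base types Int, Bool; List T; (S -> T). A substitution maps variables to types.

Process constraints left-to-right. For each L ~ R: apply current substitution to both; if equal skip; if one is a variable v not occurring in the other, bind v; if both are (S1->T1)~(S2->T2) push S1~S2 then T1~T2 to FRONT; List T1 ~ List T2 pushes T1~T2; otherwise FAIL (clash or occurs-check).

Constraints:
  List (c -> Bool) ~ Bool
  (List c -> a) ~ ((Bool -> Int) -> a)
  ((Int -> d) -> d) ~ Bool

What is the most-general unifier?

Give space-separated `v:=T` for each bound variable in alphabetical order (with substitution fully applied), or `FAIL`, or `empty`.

Answer: FAIL

Derivation:
step 1: unify List (c -> Bool) ~ Bool  [subst: {-} | 2 pending]
  clash: List (c -> Bool) vs Bool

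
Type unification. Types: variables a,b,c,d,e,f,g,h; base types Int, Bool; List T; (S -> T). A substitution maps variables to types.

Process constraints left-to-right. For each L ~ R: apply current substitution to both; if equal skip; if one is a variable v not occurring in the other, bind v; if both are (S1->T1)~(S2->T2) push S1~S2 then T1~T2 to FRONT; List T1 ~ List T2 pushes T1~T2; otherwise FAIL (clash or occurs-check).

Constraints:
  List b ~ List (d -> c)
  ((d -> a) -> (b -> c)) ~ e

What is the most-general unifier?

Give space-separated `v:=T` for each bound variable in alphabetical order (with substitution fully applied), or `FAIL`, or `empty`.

Answer: b:=(d -> c) e:=((d -> a) -> ((d -> c) -> c))

Derivation:
step 1: unify List b ~ List (d -> c)  [subst: {-} | 1 pending]
  -> decompose List: push b~(d -> c)
step 2: unify b ~ (d -> c)  [subst: {-} | 1 pending]
  bind b := (d -> c)
step 3: unify ((d -> a) -> ((d -> c) -> c)) ~ e  [subst: {b:=(d -> c)} | 0 pending]
  bind e := ((d -> a) -> ((d -> c) -> c))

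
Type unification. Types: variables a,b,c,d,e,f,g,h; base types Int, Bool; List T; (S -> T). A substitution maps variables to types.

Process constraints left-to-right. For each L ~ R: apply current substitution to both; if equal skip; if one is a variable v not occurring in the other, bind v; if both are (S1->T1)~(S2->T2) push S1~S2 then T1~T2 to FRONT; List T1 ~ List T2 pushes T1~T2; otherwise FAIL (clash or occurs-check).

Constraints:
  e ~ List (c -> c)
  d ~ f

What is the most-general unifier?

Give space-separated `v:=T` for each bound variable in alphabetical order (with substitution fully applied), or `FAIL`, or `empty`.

Answer: d:=f e:=List (c -> c)

Derivation:
step 1: unify e ~ List (c -> c)  [subst: {-} | 1 pending]
  bind e := List (c -> c)
step 2: unify d ~ f  [subst: {e:=List (c -> c)} | 0 pending]
  bind d := f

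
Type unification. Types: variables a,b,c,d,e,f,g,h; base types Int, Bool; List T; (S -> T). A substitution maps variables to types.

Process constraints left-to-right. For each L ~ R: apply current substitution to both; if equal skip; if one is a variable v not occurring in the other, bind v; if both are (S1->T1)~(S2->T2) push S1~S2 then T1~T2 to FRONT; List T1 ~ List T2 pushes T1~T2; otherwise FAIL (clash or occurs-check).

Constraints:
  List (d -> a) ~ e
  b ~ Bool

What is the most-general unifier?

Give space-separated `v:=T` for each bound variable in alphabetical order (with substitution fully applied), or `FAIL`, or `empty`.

step 1: unify List (d -> a) ~ e  [subst: {-} | 1 pending]
  bind e := List (d -> a)
step 2: unify b ~ Bool  [subst: {e:=List (d -> a)} | 0 pending]
  bind b := Bool

Answer: b:=Bool e:=List (d -> a)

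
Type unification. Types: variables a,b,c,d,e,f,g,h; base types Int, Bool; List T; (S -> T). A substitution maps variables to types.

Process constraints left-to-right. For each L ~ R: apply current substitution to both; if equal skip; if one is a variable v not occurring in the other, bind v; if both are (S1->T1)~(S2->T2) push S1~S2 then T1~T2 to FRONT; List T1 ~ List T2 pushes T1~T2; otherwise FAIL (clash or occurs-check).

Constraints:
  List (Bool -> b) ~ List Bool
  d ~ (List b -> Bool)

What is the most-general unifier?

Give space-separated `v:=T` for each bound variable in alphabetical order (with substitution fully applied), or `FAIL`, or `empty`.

step 1: unify List (Bool -> b) ~ List Bool  [subst: {-} | 1 pending]
  -> decompose List: push (Bool -> b)~Bool
step 2: unify (Bool -> b) ~ Bool  [subst: {-} | 1 pending]
  clash: (Bool -> b) vs Bool

Answer: FAIL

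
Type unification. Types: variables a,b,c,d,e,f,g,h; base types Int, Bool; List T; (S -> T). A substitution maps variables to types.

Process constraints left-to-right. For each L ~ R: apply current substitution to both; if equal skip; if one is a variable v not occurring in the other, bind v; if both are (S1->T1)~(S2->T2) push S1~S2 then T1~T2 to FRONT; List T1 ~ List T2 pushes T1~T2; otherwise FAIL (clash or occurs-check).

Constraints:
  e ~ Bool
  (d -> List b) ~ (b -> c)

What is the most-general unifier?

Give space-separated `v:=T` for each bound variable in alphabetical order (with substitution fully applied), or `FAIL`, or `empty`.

Answer: c:=List b d:=b e:=Bool

Derivation:
step 1: unify e ~ Bool  [subst: {-} | 1 pending]
  bind e := Bool
step 2: unify (d -> List b) ~ (b -> c)  [subst: {e:=Bool} | 0 pending]
  -> decompose arrow: push d~b, List b~c
step 3: unify d ~ b  [subst: {e:=Bool} | 1 pending]
  bind d := b
step 4: unify List b ~ c  [subst: {e:=Bool, d:=b} | 0 pending]
  bind c := List b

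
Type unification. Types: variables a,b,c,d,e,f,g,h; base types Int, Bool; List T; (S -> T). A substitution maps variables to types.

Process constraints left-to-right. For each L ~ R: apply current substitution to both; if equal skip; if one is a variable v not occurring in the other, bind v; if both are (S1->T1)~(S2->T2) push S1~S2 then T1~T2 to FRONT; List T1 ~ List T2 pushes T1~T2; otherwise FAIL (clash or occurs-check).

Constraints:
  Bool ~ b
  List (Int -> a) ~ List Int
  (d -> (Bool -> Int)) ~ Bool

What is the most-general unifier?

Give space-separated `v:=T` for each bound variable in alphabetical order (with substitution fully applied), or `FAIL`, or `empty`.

Answer: FAIL

Derivation:
step 1: unify Bool ~ b  [subst: {-} | 2 pending]
  bind b := Bool
step 2: unify List (Int -> a) ~ List Int  [subst: {b:=Bool} | 1 pending]
  -> decompose List: push (Int -> a)~Int
step 3: unify (Int -> a) ~ Int  [subst: {b:=Bool} | 1 pending]
  clash: (Int -> a) vs Int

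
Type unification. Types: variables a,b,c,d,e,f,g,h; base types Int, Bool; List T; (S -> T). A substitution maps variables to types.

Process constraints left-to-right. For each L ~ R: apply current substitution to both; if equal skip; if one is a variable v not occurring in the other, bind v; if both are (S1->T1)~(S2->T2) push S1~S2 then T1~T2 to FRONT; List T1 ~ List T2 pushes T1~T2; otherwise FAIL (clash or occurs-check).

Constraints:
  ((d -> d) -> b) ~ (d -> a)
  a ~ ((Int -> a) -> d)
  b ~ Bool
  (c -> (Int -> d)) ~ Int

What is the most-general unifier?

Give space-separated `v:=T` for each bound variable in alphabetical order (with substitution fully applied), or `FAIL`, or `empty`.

Answer: FAIL

Derivation:
step 1: unify ((d -> d) -> b) ~ (d -> a)  [subst: {-} | 3 pending]
  -> decompose arrow: push (d -> d)~d, b~a
step 2: unify (d -> d) ~ d  [subst: {-} | 4 pending]
  occurs-check fail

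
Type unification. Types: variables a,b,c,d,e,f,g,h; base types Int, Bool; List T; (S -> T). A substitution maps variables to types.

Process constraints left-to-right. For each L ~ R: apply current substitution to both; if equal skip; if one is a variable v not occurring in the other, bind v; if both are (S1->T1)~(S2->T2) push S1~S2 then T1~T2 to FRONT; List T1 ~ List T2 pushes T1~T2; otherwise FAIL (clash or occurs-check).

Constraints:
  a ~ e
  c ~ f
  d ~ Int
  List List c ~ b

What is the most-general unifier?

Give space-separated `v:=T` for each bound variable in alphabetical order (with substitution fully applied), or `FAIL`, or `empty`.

Answer: a:=e b:=List List f c:=f d:=Int

Derivation:
step 1: unify a ~ e  [subst: {-} | 3 pending]
  bind a := e
step 2: unify c ~ f  [subst: {a:=e} | 2 pending]
  bind c := f
step 3: unify d ~ Int  [subst: {a:=e, c:=f} | 1 pending]
  bind d := Int
step 4: unify List List f ~ b  [subst: {a:=e, c:=f, d:=Int} | 0 pending]
  bind b := List List f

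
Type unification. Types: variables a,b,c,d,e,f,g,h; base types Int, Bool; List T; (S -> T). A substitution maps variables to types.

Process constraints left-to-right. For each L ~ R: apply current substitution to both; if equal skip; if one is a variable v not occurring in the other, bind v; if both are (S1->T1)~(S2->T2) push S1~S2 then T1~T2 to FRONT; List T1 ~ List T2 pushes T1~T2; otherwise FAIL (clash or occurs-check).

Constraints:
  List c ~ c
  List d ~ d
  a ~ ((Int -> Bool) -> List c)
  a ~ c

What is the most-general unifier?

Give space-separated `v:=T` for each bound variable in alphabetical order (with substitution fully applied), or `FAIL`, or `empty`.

Answer: FAIL

Derivation:
step 1: unify List c ~ c  [subst: {-} | 3 pending]
  occurs-check fail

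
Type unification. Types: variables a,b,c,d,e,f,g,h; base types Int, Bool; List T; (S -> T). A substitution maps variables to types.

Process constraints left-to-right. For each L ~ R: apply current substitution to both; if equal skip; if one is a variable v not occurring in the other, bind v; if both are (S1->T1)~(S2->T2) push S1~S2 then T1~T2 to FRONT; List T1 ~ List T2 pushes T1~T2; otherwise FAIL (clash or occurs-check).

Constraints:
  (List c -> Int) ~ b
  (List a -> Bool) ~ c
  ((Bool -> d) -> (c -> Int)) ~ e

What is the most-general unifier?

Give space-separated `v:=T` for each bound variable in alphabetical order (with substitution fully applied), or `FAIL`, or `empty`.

Answer: b:=(List (List a -> Bool) -> Int) c:=(List a -> Bool) e:=((Bool -> d) -> ((List a -> Bool) -> Int))

Derivation:
step 1: unify (List c -> Int) ~ b  [subst: {-} | 2 pending]
  bind b := (List c -> Int)
step 2: unify (List a -> Bool) ~ c  [subst: {b:=(List c -> Int)} | 1 pending]
  bind c := (List a -> Bool)
step 3: unify ((Bool -> d) -> ((List a -> Bool) -> Int)) ~ e  [subst: {b:=(List c -> Int), c:=(List a -> Bool)} | 0 pending]
  bind e := ((Bool -> d) -> ((List a -> Bool) -> Int))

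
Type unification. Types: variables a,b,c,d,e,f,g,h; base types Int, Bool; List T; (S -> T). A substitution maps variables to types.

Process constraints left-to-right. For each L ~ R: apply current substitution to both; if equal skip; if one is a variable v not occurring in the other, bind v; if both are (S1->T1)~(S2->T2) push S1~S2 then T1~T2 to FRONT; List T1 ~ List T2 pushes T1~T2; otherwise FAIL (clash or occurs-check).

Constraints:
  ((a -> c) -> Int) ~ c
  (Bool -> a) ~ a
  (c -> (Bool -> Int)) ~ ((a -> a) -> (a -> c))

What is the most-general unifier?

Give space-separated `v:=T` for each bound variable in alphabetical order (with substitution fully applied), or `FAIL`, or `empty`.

Answer: FAIL

Derivation:
step 1: unify ((a -> c) -> Int) ~ c  [subst: {-} | 2 pending]
  occurs-check fail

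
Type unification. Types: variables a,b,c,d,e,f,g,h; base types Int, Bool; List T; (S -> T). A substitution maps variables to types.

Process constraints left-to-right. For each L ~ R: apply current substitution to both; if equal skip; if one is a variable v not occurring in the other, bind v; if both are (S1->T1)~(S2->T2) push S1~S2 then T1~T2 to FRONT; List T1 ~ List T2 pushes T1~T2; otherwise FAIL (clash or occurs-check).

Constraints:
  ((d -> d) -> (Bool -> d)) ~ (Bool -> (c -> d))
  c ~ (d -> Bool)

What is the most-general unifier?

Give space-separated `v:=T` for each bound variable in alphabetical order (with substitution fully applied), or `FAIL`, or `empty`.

step 1: unify ((d -> d) -> (Bool -> d)) ~ (Bool -> (c -> d))  [subst: {-} | 1 pending]
  -> decompose arrow: push (d -> d)~Bool, (Bool -> d)~(c -> d)
step 2: unify (d -> d) ~ Bool  [subst: {-} | 2 pending]
  clash: (d -> d) vs Bool

Answer: FAIL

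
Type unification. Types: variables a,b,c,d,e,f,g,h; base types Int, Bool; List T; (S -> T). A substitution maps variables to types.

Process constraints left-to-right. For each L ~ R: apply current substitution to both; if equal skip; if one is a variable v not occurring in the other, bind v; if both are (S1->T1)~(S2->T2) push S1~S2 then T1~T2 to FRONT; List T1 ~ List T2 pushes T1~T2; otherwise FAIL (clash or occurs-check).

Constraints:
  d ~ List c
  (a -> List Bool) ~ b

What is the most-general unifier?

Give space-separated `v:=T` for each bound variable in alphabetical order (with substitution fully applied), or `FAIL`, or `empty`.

Answer: b:=(a -> List Bool) d:=List c

Derivation:
step 1: unify d ~ List c  [subst: {-} | 1 pending]
  bind d := List c
step 2: unify (a -> List Bool) ~ b  [subst: {d:=List c} | 0 pending]
  bind b := (a -> List Bool)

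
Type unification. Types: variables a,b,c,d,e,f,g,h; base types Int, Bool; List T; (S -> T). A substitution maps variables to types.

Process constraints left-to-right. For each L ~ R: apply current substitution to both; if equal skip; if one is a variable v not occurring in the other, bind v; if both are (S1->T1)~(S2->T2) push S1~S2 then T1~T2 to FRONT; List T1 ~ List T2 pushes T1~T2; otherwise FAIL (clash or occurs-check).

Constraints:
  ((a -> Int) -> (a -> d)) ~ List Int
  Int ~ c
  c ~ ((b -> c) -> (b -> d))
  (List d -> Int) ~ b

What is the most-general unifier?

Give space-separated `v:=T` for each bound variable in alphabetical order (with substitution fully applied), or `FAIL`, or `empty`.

step 1: unify ((a -> Int) -> (a -> d)) ~ List Int  [subst: {-} | 3 pending]
  clash: ((a -> Int) -> (a -> d)) vs List Int

Answer: FAIL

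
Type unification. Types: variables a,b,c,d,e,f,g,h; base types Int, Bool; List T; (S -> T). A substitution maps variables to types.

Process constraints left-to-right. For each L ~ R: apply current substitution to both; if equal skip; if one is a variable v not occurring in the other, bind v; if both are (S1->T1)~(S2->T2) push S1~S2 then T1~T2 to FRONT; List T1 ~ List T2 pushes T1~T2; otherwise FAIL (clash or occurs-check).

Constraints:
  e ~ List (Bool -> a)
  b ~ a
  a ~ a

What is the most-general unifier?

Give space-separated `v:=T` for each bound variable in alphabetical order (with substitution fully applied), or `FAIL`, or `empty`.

Answer: b:=a e:=List (Bool -> a)

Derivation:
step 1: unify e ~ List (Bool -> a)  [subst: {-} | 2 pending]
  bind e := List (Bool -> a)
step 2: unify b ~ a  [subst: {e:=List (Bool -> a)} | 1 pending]
  bind b := a
step 3: unify a ~ a  [subst: {e:=List (Bool -> a), b:=a} | 0 pending]
  -> identical, skip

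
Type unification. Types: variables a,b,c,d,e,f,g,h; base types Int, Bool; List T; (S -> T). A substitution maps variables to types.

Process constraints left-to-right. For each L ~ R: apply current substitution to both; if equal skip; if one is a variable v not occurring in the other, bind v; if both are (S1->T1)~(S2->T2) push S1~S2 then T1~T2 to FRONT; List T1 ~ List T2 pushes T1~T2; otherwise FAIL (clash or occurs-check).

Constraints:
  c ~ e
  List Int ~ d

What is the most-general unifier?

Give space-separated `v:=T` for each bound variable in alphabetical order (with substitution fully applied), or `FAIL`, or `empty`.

Answer: c:=e d:=List Int

Derivation:
step 1: unify c ~ e  [subst: {-} | 1 pending]
  bind c := e
step 2: unify List Int ~ d  [subst: {c:=e} | 0 pending]
  bind d := List Int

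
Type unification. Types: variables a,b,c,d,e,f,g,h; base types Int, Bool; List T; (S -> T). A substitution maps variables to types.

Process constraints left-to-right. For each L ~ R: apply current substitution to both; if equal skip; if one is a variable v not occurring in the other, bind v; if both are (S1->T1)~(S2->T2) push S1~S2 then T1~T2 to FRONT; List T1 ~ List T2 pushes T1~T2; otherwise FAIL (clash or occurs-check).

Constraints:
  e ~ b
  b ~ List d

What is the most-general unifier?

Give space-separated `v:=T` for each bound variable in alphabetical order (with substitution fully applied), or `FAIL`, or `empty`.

Answer: b:=List d e:=List d

Derivation:
step 1: unify e ~ b  [subst: {-} | 1 pending]
  bind e := b
step 2: unify b ~ List d  [subst: {e:=b} | 0 pending]
  bind b := List d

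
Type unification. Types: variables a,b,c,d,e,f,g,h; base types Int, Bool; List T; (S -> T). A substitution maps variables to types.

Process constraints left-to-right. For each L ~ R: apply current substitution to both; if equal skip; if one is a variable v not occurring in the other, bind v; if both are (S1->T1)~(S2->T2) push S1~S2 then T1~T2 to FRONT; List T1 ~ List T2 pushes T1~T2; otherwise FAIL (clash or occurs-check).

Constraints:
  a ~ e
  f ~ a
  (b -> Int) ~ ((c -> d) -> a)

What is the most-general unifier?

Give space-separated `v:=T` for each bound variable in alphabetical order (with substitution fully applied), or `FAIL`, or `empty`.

step 1: unify a ~ e  [subst: {-} | 2 pending]
  bind a := e
step 2: unify f ~ e  [subst: {a:=e} | 1 pending]
  bind f := e
step 3: unify (b -> Int) ~ ((c -> d) -> e)  [subst: {a:=e, f:=e} | 0 pending]
  -> decompose arrow: push b~(c -> d), Int~e
step 4: unify b ~ (c -> d)  [subst: {a:=e, f:=e} | 1 pending]
  bind b := (c -> d)
step 5: unify Int ~ e  [subst: {a:=e, f:=e, b:=(c -> d)} | 0 pending]
  bind e := Int

Answer: a:=Int b:=(c -> d) e:=Int f:=Int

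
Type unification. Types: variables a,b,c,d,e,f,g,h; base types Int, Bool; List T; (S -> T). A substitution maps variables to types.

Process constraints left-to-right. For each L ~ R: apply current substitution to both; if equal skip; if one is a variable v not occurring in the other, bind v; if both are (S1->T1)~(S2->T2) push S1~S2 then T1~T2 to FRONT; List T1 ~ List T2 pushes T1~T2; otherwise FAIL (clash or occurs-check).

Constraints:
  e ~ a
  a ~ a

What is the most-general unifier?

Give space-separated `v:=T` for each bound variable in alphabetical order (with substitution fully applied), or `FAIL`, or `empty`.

Answer: e:=a

Derivation:
step 1: unify e ~ a  [subst: {-} | 1 pending]
  bind e := a
step 2: unify a ~ a  [subst: {e:=a} | 0 pending]
  -> identical, skip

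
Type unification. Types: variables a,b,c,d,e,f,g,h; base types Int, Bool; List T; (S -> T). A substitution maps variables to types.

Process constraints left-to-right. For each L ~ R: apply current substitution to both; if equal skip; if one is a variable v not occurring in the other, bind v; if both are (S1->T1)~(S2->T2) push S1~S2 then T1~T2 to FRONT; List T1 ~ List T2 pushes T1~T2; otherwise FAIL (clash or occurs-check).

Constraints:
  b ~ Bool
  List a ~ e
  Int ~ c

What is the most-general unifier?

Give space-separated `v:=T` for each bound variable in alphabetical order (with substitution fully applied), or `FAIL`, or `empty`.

step 1: unify b ~ Bool  [subst: {-} | 2 pending]
  bind b := Bool
step 2: unify List a ~ e  [subst: {b:=Bool} | 1 pending]
  bind e := List a
step 3: unify Int ~ c  [subst: {b:=Bool, e:=List a} | 0 pending]
  bind c := Int

Answer: b:=Bool c:=Int e:=List a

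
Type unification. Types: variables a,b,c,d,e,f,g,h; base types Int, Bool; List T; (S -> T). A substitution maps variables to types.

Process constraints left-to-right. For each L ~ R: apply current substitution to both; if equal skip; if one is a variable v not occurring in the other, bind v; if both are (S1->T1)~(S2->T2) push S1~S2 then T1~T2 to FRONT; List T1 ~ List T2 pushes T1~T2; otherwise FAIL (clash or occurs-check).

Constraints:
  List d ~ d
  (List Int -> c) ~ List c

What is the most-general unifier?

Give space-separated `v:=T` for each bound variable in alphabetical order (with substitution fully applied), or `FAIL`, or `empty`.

Answer: FAIL

Derivation:
step 1: unify List d ~ d  [subst: {-} | 1 pending]
  occurs-check fail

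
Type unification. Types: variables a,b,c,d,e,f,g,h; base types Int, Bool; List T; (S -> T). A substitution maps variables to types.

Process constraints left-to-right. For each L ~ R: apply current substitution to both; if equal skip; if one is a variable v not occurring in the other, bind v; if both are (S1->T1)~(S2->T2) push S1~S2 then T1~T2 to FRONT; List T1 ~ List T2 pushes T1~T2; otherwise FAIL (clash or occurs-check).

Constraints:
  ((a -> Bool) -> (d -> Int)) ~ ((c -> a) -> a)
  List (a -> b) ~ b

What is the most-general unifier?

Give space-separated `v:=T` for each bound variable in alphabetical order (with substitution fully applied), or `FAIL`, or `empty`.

Answer: FAIL

Derivation:
step 1: unify ((a -> Bool) -> (d -> Int)) ~ ((c -> a) -> a)  [subst: {-} | 1 pending]
  -> decompose arrow: push (a -> Bool)~(c -> a), (d -> Int)~a
step 2: unify (a -> Bool) ~ (c -> a)  [subst: {-} | 2 pending]
  -> decompose arrow: push a~c, Bool~a
step 3: unify a ~ c  [subst: {-} | 3 pending]
  bind a := c
step 4: unify Bool ~ c  [subst: {a:=c} | 2 pending]
  bind c := Bool
step 5: unify (d -> Int) ~ Bool  [subst: {a:=c, c:=Bool} | 1 pending]
  clash: (d -> Int) vs Bool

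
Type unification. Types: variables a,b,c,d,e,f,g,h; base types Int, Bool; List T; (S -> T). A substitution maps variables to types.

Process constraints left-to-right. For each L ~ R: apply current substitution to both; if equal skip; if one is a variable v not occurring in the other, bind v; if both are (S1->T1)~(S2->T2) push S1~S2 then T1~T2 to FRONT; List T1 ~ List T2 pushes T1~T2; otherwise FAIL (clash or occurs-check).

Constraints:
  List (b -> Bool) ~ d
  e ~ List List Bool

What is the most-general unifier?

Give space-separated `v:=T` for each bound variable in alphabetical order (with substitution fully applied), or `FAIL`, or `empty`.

step 1: unify List (b -> Bool) ~ d  [subst: {-} | 1 pending]
  bind d := List (b -> Bool)
step 2: unify e ~ List List Bool  [subst: {d:=List (b -> Bool)} | 0 pending]
  bind e := List List Bool

Answer: d:=List (b -> Bool) e:=List List Bool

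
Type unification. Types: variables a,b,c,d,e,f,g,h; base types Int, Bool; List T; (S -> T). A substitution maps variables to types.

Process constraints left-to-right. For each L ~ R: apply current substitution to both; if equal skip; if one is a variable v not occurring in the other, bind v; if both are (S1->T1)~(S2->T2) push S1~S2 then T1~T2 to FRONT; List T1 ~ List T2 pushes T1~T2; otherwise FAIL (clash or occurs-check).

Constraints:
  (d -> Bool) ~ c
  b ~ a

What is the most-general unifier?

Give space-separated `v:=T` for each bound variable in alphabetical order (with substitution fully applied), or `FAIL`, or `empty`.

Answer: b:=a c:=(d -> Bool)

Derivation:
step 1: unify (d -> Bool) ~ c  [subst: {-} | 1 pending]
  bind c := (d -> Bool)
step 2: unify b ~ a  [subst: {c:=(d -> Bool)} | 0 pending]
  bind b := a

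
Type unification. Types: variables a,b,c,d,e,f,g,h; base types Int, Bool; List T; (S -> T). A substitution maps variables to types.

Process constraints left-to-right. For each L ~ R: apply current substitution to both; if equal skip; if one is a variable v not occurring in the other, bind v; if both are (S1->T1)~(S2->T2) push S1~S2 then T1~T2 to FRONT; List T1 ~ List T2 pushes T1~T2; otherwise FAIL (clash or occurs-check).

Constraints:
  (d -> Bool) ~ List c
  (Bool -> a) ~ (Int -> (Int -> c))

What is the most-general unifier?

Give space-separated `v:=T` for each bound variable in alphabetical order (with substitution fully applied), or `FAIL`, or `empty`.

step 1: unify (d -> Bool) ~ List c  [subst: {-} | 1 pending]
  clash: (d -> Bool) vs List c

Answer: FAIL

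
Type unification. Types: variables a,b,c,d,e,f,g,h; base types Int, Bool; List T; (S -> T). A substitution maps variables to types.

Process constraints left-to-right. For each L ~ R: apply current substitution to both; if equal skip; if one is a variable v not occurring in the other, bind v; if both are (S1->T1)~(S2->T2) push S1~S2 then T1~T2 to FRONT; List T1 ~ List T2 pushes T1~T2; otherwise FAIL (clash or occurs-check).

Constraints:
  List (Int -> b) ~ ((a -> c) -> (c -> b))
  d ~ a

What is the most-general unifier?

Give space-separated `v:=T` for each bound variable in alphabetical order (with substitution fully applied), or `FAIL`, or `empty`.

Answer: FAIL

Derivation:
step 1: unify List (Int -> b) ~ ((a -> c) -> (c -> b))  [subst: {-} | 1 pending]
  clash: List (Int -> b) vs ((a -> c) -> (c -> b))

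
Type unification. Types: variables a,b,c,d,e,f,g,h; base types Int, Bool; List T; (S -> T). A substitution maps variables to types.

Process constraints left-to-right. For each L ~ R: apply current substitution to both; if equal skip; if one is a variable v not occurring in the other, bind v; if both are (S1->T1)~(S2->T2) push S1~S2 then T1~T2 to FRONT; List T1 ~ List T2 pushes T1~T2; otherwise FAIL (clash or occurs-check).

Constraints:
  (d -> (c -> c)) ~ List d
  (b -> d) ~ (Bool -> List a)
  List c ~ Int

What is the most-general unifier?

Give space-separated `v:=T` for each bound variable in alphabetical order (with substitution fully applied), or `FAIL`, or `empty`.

Answer: FAIL

Derivation:
step 1: unify (d -> (c -> c)) ~ List d  [subst: {-} | 2 pending]
  clash: (d -> (c -> c)) vs List d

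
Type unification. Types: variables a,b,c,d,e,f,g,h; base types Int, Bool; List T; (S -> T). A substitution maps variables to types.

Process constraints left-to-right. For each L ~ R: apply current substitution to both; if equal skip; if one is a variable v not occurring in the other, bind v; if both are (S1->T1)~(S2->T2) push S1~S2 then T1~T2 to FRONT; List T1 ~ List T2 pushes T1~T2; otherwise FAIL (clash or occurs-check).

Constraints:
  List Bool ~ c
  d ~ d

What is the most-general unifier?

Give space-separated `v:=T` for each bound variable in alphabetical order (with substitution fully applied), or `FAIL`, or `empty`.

step 1: unify List Bool ~ c  [subst: {-} | 1 pending]
  bind c := List Bool
step 2: unify d ~ d  [subst: {c:=List Bool} | 0 pending]
  -> identical, skip

Answer: c:=List Bool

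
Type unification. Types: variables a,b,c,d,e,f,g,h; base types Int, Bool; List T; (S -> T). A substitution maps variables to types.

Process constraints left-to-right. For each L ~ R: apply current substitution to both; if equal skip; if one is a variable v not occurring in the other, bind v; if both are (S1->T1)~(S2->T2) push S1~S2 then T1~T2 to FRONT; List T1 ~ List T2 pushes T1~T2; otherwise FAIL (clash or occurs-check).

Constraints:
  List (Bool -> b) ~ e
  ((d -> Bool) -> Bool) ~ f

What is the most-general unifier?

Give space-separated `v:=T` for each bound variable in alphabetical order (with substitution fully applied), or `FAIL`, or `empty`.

Answer: e:=List (Bool -> b) f:=((d -> Bool) -> Bool)

Derivation:
step 1: unify List (Bool -> b) ~ e  [subst: {-} | 1 pending]
  bind e := List (Bool -> b)
step 2: unify ((d -> Bool) -> Bool) ~ f  [subst: {e:=List (Bool -> b)} | 0 pending]
  bind f := ((d -> Bool) -> Bool)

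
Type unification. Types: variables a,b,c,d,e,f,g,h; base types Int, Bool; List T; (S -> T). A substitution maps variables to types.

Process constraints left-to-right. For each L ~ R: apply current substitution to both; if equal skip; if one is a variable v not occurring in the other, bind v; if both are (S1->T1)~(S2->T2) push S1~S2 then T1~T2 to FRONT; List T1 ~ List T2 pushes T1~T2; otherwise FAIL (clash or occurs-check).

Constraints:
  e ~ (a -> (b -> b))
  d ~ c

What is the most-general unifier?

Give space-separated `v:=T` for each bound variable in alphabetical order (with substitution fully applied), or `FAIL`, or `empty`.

step 1: unify e ~ (a -> (b -> b))  [subst: {-} | 1 pending]
  bind e := (a -> (b -> b))
step 2: unify d ~ c  [subst: {e:=(a -> (b -> b))} | 0 pending]
  bind d := c

Answer: d:=c e:=(a -> (b -> b))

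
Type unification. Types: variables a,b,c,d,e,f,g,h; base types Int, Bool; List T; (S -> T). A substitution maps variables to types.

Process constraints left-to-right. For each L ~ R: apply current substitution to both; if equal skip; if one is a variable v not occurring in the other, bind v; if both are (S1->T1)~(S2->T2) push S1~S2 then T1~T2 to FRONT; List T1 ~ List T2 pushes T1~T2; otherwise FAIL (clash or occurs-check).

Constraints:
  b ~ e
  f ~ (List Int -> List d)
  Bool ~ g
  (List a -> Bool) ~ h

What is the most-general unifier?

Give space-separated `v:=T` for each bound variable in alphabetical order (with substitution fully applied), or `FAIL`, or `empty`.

step 1: unify b ~ e  [subst: {-} | 3 pending]
  bind b := e
step 2: unify f ~ (List Int -> List d)  [subst: {b:=e} | 2 pending]
  bind f := (List Int -> List d)
step 3: unify Bool ~ g  [subst: {b:=e, f:=(List Int -> List d)} | 1 pending]
  bind g := Bool
step 4: unify (List a -> Bool) ~ h  [subst: {b:=e, f:=(List Int -> List d), g:=Bool} | 0 pending]
  bind h := (List a -> Bool)

Answer: b:=e f:=(List Int -> List d) g:=Bool h:=(List a -> Bool)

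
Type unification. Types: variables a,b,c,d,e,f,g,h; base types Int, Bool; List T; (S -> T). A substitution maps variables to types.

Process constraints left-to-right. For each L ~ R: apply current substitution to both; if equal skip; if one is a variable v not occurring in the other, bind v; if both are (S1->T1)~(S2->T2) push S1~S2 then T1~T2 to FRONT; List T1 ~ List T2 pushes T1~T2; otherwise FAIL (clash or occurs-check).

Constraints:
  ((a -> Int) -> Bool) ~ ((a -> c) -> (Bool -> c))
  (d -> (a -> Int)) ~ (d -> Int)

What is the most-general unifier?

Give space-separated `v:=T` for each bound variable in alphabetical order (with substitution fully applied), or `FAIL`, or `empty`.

Answer: FAIL

Derivation:
step 1: unify ((a -> Int) -> Bool) ~ ((a -> c) -> (Bool -> c))  [subst: {-} | 1 pending]
  -> decompose arrow: push (a -> Int)~(a -> c), Bool~(Bool -> c)
step 2: unify (a -> Int) ~ (a -> c)  [subst: {-} | 2 pending]
  -> decompose arrow: push a~a, Int~c
step 3: unify a ~ a  [subst: {-} | 3 pending]
  -> identical, skip
step 4: unify Int ~ c  [subst: {-} | 2 pending]
  bind c := Int
step 5: unify Bool ~ (Bool -> Int)  [subst: {c:=Int} | 1 pending]
  clash: Bool vs (Bool -> Int)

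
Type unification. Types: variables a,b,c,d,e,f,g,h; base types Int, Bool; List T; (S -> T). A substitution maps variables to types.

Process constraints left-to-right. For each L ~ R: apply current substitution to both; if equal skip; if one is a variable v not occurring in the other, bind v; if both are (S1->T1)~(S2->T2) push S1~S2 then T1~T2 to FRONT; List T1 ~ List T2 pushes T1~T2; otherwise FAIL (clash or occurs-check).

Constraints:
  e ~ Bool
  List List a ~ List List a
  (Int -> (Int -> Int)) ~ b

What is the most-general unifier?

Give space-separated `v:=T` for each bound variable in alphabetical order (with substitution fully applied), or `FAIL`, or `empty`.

Answer: b:=(Int -> (Int -> Int)) e:=Bool

Derivation:
step 1: unify e ~ Bool  [subst: {-} | 2 pending]
  bind e := Bool
step 2: unify List List a ~ List List a  [subst: {e:=Bool} | 1 pending]
  -> identical, skip
step 3: unify (Int -> (Int -> Int)) ~ b  [subst: {e:=Bool} | 0 pending]
  bind b := (Int -> (Int -> Int))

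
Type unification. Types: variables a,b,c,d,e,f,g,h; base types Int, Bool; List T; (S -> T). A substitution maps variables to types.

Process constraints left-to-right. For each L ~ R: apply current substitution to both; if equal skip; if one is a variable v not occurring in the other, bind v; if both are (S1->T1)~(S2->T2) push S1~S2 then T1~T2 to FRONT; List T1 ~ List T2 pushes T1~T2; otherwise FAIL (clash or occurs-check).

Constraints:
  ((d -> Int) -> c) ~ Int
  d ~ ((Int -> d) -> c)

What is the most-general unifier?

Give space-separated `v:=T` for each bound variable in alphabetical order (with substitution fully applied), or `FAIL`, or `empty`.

step 1: unify ((d -> Int) -> c) ~ Int  [subst: {-} | 1 pending]
  clash: ((d -> Int) -> c) vs Int

Answer: FAIL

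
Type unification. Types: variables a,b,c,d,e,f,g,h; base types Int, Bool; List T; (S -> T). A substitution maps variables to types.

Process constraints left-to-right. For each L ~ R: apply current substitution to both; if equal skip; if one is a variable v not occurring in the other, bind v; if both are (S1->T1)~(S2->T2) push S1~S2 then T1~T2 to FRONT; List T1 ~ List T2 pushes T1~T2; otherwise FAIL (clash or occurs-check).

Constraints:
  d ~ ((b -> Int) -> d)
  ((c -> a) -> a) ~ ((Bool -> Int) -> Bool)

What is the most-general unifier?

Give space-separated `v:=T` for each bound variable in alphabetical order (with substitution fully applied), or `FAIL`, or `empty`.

Answer: FAIL

Derivation:
step 1: unify d ~ ((b -> Int) -> d)  [subst: {-} | 1 pending]
  occurs-check fail: d in ((b -> Int) -> d)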